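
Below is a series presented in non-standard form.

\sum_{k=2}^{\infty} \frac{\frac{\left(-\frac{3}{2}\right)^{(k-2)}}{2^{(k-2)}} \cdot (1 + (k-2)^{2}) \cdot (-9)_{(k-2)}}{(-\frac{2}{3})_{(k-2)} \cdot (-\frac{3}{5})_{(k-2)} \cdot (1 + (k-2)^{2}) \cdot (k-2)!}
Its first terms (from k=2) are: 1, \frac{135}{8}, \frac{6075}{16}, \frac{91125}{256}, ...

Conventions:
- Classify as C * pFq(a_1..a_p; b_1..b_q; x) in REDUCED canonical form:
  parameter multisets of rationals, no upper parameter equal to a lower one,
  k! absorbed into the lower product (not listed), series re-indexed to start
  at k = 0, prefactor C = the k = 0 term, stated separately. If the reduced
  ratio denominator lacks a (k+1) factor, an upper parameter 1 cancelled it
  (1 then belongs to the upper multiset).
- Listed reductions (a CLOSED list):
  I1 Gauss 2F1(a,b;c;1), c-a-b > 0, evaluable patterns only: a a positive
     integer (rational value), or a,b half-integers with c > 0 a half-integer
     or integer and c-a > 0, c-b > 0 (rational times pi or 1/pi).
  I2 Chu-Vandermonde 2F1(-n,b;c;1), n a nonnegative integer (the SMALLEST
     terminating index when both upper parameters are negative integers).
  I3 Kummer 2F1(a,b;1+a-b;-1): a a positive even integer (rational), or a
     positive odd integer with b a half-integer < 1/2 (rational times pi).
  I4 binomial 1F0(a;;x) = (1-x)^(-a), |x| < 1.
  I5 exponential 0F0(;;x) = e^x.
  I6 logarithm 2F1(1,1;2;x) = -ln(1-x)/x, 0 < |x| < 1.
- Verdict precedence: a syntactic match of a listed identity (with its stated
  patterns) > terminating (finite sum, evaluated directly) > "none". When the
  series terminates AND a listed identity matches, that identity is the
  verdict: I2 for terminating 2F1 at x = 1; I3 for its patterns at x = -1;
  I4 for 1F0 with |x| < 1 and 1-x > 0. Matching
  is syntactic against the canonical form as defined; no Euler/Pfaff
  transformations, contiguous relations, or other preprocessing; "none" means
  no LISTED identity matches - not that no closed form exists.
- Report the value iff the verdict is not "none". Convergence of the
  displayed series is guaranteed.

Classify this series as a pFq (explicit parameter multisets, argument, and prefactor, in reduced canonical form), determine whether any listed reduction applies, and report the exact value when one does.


Prefactor 1, argument -\frac{3}{4}: 1F2 with upper {-9} over lower {-\frac{2}{3}, -\frac{3}{5}}. Verdict: terminating (-9 upstairs). 10 nonzero terms in all; added directly. Its exact value is \frac{52532440649683261192187}{63300755436257411072}.

First insight: t_0 = 1 here, and the two k-th powers (C = 1, x = -3/4) combine into one argument.
Step ratio: r(k) = -\frac{3}{4} * (k-9) / [(k-\frac{2}{3}) (k-\frac{3}{5}) (k+1)] - rational in k, leading ratio -\frac{3}{4}; with t_0 = 1, classification follows.


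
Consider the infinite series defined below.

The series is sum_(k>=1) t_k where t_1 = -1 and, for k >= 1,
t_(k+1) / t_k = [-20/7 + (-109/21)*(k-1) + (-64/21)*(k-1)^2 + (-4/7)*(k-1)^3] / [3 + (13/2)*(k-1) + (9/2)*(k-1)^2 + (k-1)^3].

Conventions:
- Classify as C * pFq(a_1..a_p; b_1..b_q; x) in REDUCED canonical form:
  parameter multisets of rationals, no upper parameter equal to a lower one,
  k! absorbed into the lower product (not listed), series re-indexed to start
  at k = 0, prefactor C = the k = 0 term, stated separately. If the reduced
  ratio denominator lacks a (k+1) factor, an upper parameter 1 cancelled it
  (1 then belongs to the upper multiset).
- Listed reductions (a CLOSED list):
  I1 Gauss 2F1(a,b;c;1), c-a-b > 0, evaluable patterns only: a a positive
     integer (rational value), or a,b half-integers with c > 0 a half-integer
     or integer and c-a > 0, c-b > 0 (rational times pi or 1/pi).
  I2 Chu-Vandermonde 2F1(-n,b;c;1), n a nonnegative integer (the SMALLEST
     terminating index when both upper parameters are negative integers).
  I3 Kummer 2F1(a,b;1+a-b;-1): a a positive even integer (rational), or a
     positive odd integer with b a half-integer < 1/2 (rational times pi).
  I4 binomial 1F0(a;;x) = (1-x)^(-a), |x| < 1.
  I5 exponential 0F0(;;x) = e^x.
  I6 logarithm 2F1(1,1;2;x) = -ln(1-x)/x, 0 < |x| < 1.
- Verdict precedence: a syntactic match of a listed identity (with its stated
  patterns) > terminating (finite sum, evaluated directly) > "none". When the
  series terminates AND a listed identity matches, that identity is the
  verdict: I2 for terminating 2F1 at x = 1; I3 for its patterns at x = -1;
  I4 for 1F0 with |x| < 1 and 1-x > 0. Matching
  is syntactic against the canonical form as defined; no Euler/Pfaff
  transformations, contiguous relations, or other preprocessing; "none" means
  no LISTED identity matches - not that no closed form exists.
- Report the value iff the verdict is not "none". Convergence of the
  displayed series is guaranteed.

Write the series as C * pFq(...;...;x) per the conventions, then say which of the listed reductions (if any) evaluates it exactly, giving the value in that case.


At argument -4/7: a 2F1 with upper {4/3, 5/2}, lower {2}, scaled by C = -1. Verdict: none - this 2F1 at x = -4/7 matches no listed pattern, and upper {4/3, 5/2} holds no stopper.

Key step: x = (-4/7) and roots of the ratio polynomials (C = -1, x = -4/7) are the negated parameters.
Consecutive-term ratio: r(k) = (-4/7) * (k+4/3) (k+5/2) / [(k+2) (k+1)] - rational; roots negated = parameters, x = (-4/7), C = -1.


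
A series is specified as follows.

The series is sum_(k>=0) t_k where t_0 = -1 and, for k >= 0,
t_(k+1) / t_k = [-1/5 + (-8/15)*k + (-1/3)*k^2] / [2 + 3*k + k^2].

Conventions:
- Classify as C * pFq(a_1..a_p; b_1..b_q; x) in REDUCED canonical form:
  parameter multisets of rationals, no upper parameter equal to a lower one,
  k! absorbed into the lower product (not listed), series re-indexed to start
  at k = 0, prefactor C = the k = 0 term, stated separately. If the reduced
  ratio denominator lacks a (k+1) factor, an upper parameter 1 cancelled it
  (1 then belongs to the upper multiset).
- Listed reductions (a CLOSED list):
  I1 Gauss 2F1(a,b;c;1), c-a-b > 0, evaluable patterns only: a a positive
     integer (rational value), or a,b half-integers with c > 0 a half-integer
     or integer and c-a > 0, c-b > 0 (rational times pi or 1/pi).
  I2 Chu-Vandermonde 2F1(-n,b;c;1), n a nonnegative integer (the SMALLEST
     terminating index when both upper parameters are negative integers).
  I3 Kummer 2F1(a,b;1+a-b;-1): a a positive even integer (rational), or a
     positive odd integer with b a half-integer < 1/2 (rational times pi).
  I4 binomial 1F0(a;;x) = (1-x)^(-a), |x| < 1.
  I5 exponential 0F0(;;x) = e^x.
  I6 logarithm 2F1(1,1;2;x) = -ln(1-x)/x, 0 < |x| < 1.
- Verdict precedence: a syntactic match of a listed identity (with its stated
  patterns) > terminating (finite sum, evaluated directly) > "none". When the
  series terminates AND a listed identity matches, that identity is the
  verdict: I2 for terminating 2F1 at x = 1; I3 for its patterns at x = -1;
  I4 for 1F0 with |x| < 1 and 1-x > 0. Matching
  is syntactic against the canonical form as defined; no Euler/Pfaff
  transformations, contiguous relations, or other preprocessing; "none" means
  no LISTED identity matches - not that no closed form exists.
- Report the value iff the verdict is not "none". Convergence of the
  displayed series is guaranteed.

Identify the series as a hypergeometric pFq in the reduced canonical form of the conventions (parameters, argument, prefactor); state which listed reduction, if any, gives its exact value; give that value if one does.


Key observation: x = (-1/3) and the expanded ratio factors over Q; C = -1, x = -1/3, roots give parameters.
Ratio: r(k) = (-1/3) * (k+3/5) (k+1) / [(k+2) (k+1)] - rational; roots negated = parameters, x = (-1/3), C = -1.

At argument -1/3: a 2F1 with upper {3/5, 1}, lower {2}, scaled by C = -1. Verdict: none here - no I1-I6 shape fits x = -1/3 with lower {2}.


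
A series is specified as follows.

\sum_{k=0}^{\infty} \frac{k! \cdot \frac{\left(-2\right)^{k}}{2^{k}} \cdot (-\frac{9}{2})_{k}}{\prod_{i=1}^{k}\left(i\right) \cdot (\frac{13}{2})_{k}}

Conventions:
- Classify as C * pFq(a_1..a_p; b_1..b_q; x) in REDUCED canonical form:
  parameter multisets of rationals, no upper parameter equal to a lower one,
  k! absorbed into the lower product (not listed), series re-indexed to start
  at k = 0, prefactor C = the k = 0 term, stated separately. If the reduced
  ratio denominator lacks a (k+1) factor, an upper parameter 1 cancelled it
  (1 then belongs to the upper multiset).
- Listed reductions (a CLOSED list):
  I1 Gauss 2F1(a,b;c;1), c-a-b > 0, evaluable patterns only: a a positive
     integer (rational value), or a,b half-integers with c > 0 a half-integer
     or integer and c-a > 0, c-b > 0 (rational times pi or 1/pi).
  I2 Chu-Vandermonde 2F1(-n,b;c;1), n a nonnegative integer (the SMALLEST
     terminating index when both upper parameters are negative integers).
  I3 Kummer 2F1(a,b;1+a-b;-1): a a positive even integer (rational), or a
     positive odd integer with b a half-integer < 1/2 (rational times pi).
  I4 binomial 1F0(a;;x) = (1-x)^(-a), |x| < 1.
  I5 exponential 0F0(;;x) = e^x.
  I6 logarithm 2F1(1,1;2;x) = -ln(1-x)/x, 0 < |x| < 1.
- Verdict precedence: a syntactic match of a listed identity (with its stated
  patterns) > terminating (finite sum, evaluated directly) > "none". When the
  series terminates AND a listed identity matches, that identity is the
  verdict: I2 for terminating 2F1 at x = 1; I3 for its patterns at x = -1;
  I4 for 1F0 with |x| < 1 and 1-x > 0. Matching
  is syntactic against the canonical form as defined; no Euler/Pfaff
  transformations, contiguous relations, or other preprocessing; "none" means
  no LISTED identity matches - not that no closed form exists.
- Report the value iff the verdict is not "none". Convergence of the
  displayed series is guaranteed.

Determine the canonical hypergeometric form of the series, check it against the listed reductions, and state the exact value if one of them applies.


The series (x = -1) is 2F1: upper {-\frac{9}{2}, 1}, lower {\frac{13}{2}}, prefactor 1. Verdict: the Kummer evaluation I3 applies (x = -1; c = \frac{13}{2} equals 1+a-b for upper {-\frac{9}{2}, 1}: listed pattern). Value: \frac{693}{1024} \cdot \pi.

Key step: x = -1 and the product of the first k integers (C = 1) is k!.
Consecutive-term ratio: r(k) = -1 * (k-\frac{9}{2}) (k+1) / [(k+\frac{13}{2}) (k+1)] - rational in k, leading ratio -1; with t_0 = 1, classification follows.


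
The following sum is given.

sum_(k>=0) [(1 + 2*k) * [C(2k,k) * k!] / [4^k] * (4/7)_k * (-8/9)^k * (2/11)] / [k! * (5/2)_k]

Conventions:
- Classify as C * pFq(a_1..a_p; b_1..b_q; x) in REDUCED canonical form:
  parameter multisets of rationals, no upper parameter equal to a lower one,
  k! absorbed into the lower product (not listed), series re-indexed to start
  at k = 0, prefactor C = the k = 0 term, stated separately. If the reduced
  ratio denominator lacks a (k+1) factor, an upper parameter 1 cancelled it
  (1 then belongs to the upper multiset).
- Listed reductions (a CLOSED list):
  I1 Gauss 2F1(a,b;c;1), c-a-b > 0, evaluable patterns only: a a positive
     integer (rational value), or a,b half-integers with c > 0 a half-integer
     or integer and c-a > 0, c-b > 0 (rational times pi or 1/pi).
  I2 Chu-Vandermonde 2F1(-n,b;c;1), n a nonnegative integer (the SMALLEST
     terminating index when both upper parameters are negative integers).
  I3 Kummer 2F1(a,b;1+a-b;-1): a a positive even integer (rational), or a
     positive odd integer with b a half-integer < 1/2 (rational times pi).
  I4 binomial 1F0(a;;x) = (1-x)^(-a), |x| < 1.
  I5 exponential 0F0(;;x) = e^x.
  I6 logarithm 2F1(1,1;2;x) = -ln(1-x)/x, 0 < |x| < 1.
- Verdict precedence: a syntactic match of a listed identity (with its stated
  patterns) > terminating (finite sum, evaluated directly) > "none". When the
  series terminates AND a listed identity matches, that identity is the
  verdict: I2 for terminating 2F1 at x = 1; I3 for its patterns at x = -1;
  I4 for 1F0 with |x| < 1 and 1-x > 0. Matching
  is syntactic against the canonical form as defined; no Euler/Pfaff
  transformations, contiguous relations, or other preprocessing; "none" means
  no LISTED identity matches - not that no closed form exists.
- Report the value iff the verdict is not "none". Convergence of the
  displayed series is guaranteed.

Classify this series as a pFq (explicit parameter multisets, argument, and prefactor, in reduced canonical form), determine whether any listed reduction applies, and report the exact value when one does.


The series (x = -8/9) is 2F1: upper {4/7, 3/2}, lower {5/2}, prefactor 2/11. Verdict: none here - no I1-I6 shape fits x = -8/9 with lower {5/2}.

Key observation: t_0 being 2/11, the (2k+1) factor (C = 2/11, x = -8/9) shifts (1/2)_k to (3/2)_k.
Term ratio: r(k) = (-8/9) * (k+4/7) (k+3/2) / [(k+5/2) (k+1)] - poly over poly, x = (-8/9) from leading terms; C = 2/11 at k = 0.


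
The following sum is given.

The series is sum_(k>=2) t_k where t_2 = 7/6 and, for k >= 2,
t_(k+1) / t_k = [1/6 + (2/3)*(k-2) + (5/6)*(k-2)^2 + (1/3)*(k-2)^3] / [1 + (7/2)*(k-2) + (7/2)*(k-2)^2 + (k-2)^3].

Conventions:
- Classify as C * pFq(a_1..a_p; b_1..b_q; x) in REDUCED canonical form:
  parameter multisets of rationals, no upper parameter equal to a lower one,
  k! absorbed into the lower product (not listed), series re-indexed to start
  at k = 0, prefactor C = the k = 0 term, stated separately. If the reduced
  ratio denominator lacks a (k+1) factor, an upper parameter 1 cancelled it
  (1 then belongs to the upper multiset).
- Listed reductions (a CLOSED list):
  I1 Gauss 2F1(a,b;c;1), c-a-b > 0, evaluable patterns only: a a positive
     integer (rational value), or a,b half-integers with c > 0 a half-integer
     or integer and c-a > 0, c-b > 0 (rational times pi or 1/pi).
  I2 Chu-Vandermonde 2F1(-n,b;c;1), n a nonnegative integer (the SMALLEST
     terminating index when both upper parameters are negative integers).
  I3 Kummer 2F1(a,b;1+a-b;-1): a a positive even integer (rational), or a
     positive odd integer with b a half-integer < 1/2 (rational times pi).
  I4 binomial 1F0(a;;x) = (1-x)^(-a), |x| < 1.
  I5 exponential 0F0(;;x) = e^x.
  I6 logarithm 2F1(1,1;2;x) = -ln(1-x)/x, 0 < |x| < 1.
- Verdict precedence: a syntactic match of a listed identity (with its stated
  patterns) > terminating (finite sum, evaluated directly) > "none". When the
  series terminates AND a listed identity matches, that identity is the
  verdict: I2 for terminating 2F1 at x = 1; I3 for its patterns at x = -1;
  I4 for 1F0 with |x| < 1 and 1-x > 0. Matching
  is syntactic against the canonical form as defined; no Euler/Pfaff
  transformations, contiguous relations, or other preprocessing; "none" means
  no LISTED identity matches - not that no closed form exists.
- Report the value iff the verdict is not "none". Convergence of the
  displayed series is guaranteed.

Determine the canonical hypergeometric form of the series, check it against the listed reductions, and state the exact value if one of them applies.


Structural cue: t_0 being 7/6, factor the ratio over Q (C = 7/6): negated roots = parameters.
Step ratio: r(k) = (1/3) * (k+1) (k+1) / [(k+2) (k+1)] - rational; roots negated = parameters, x = (1/3), C = 7/6.

Reduced: x = 1/3, 2F1, upper = {1, 1}, lower = {2}, C = 7/6. Verdict at x = 1/3: logarithm (I6) matches (the logarithm: parameters (1,1;2), x = 1/3). Sum: (-7/2) * ln(2/3).


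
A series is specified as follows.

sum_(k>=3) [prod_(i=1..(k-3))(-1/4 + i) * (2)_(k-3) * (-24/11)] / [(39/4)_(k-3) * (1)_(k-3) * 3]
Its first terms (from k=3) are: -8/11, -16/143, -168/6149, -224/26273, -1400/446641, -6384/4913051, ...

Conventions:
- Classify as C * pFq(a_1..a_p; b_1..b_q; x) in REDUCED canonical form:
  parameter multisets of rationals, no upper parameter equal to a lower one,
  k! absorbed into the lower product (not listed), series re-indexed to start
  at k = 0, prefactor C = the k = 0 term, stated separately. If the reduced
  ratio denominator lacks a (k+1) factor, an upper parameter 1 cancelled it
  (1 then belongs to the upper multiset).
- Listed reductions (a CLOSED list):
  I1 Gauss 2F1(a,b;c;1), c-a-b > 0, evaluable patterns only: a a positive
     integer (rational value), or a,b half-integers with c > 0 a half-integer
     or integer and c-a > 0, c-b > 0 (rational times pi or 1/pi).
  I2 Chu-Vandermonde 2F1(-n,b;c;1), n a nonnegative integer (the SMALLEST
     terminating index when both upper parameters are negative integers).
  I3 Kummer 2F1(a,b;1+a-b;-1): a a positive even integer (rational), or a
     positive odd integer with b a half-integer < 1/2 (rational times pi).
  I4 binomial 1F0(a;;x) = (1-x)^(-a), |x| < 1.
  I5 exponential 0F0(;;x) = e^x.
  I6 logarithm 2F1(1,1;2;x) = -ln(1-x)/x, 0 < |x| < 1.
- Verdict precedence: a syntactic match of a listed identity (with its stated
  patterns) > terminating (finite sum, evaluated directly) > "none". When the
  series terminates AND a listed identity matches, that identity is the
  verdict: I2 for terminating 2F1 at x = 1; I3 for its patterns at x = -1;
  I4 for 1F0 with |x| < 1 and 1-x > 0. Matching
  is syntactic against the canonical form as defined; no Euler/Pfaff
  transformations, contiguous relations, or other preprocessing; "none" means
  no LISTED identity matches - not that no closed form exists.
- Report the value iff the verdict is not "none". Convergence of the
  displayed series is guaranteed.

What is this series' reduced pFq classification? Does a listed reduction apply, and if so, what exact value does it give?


The tell: with t_0 = -8/11, (1)_k (C = -8/11) is k! itself.
Step ratio: r(k) = 1 * (k+3/4) (k+2) / [(k+39/4) (k+1)] - rational in k. x = 1; t_0 = -8/11; negate the roots.

At argument 1: a 2F1 with upper {3/4, 2}, lower {39/4}, scaled by C = -8/11. Verdict: Gauss's theorem (I1) fires (x = 1: the Gamma ratio telescopes since c-a-b = 7 > 0 and a = 2 in Z>0). Sum: -155/176.


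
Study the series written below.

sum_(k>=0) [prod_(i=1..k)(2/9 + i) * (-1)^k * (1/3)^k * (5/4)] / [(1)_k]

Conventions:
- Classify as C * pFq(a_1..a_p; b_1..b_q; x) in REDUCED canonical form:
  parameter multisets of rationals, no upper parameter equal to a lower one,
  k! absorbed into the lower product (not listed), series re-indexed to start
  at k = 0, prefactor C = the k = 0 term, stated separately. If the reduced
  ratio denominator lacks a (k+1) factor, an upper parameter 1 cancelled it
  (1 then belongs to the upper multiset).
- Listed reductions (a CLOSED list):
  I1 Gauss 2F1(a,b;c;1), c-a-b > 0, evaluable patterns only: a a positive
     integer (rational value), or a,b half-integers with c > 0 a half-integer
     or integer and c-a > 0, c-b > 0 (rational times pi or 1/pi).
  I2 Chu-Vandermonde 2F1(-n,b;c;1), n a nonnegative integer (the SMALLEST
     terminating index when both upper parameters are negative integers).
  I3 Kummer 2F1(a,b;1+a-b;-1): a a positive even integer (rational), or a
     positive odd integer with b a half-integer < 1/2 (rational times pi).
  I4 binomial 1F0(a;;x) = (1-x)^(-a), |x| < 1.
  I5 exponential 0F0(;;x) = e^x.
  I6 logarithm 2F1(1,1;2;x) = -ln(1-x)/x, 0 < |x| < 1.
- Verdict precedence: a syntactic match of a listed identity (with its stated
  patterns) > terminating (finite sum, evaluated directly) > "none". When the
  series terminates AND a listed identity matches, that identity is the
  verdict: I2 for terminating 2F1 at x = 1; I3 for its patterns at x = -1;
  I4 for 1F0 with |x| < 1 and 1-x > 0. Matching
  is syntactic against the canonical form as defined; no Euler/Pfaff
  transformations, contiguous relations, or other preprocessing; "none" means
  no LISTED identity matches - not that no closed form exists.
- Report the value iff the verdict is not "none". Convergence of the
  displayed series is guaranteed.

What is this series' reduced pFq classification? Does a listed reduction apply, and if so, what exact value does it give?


Classification (C = 5/4): 1F0 with upper {11/9}, lower {-}, argument x = -1/3. Verdict at x = -1/3: the I4 binomial reduction matches (the 1F0 binomial series: exponent -11/9, x = -1/3). Exact value: (5/4) * (4/3)^(-11/9).

Key step: t_0 = 5/4 here, and the (-1)^k factor (C = 5/4, x = -1/3) folds into the argument's sign.
Consecutive-term ratio: r(k) = (-1/3) * (k+11/9) / [(k+1)] - rational; roots negated = parameters, x = (-1/3), C = 5/4.


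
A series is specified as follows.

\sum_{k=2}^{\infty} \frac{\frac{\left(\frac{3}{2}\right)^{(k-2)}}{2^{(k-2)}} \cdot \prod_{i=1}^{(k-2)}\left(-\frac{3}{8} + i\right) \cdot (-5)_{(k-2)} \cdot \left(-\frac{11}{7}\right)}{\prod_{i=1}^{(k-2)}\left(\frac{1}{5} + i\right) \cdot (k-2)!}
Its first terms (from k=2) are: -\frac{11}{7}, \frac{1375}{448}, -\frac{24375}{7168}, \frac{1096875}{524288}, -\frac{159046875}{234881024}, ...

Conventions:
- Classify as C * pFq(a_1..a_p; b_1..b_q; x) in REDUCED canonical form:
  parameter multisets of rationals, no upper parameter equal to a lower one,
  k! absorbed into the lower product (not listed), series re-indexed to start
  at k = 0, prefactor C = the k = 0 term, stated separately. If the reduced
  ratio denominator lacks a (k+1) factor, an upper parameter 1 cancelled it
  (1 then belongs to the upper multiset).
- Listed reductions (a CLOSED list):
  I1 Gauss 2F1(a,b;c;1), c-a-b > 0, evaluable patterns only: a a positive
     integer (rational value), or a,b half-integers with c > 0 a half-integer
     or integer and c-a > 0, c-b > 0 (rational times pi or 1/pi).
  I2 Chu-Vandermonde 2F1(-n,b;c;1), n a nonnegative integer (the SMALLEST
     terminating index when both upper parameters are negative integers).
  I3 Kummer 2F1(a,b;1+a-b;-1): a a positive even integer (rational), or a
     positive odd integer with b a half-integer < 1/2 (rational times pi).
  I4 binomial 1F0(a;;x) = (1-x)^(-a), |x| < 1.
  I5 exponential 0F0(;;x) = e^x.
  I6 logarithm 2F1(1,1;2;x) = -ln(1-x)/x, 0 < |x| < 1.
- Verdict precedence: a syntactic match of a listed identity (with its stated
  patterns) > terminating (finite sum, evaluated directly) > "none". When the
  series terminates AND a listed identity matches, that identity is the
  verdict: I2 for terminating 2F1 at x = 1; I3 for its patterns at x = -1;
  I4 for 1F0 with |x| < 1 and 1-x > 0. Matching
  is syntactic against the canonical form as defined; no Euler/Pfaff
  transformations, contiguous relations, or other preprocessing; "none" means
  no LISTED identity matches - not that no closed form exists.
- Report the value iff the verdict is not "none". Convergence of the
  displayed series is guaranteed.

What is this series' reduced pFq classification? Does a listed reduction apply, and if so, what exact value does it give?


At argument \frac{3}{4}: a 2F1 with upper {-5, \frac{5}{8}}, lower {\frac{6}{5}}, scaled by C = -\frac{11}{7}. Verdict: terminating at k = 5: the factor (-5)_k kills every later term; summing the 6 survivors is exact. Value: -\frac{5974440503}{15032385536}.

The tell: t_0 = -\frac{11}{7} here, and the running product (C = -11/7) telescopes to a rising factorial.
Adjacent-term ratio: r(k) = \frac{3}{4} * (k-5) (k+\frac{5}{8}) / [(k+\frac{6}{5}) (k+1)] ; factor over Q: parameters, x = \frac{3}{4}, and C = -\frac{11}{7}.


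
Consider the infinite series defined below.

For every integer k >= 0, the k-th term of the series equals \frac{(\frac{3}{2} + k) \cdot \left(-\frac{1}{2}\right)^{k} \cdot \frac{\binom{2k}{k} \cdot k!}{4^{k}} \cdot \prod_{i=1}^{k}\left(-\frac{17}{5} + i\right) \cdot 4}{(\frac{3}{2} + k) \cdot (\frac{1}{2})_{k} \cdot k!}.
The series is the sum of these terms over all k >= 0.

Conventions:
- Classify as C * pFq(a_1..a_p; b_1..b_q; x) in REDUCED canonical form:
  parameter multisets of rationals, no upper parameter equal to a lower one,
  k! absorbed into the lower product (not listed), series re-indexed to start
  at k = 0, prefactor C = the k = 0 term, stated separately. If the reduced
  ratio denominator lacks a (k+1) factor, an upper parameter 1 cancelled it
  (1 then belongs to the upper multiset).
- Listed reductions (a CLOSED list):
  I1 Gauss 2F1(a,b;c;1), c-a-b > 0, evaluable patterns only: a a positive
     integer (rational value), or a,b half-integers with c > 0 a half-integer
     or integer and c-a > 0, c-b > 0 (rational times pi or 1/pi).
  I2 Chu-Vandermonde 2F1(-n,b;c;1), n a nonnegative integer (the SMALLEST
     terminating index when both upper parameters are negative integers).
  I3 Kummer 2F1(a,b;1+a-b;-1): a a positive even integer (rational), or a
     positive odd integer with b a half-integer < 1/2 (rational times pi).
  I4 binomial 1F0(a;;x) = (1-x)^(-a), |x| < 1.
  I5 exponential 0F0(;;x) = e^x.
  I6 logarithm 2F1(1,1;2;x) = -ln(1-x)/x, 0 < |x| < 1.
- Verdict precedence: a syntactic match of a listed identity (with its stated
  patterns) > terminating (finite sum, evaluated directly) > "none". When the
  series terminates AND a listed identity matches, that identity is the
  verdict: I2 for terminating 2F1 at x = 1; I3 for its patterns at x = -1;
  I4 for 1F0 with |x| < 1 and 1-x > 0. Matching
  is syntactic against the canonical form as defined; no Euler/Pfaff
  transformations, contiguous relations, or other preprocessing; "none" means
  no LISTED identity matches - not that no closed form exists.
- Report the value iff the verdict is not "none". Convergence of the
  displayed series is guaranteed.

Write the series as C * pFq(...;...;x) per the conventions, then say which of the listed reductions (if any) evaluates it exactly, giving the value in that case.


This is 4 * 1F0(-\frac{12}{5}; -; -\frac{1}{2}) in reduced canonical form. Verdict (x = -\frac{1}{2}): binomial (I4) applies (the 1F0 binomial series: exponent 12/5, x = -\frac{1}{2}). Hence: 4 \cdot \left(\frac{3}{2}\right)^{\frac{12}{5}}.

First insight: with t_0 = 4, the factor k + 3/2 cancels (top and bottom), leaving C = 4, x = -1/2.
Ratio: r(k) = -\frac{1}{2} * (k-\frac{12}{5}) / [(k+1)] - rational in k. x = -\frac{1}{2}; t_0 = 4; negate the roots.


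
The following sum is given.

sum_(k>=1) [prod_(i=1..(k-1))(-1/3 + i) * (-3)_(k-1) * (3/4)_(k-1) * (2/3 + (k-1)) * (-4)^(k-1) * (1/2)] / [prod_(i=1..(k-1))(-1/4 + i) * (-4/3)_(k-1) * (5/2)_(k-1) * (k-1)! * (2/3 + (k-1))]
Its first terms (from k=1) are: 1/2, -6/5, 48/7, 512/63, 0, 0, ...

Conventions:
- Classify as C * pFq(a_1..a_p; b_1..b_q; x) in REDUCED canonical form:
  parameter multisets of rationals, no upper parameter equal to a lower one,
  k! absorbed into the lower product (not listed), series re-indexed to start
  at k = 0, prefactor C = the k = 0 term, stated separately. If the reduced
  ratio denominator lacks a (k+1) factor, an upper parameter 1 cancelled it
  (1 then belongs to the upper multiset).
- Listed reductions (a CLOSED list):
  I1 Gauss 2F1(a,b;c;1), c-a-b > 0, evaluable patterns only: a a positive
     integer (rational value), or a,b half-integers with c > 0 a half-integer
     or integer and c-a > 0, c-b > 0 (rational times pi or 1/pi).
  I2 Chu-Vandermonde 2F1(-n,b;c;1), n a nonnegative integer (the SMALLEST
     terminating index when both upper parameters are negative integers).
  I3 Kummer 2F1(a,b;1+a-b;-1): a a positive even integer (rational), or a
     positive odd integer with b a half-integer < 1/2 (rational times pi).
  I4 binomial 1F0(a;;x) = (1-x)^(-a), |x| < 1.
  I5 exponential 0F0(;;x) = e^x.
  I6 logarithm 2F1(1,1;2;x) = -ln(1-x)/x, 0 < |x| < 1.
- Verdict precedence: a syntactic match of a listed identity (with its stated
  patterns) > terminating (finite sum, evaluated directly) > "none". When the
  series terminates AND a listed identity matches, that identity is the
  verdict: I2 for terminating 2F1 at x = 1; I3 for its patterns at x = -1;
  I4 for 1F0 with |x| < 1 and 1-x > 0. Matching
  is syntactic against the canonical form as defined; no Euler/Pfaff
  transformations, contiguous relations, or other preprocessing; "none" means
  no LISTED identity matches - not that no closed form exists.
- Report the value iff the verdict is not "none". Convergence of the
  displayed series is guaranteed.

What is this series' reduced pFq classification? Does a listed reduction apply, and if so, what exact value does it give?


Prefactor 1/2, argument -4: 2F2 with upper {-3, 2/3} over lower {-4/3, 5/2}. Verdict: terminating - no listed pattern fits, but -3 in the upper list cuts the series at k = 3; direct evaluation. Hence: 8999/630.

Structural cue: x = (-4) and the running product (prefactor 1/2) telescopes to a rising factorial.
Ratio: r(k) = (-4) * (k-3) (k+2/3) / [(k-4/3) (k+5/2) (k+1)] ; factor over Q: parameters, x = (-4), and C = 1/2.


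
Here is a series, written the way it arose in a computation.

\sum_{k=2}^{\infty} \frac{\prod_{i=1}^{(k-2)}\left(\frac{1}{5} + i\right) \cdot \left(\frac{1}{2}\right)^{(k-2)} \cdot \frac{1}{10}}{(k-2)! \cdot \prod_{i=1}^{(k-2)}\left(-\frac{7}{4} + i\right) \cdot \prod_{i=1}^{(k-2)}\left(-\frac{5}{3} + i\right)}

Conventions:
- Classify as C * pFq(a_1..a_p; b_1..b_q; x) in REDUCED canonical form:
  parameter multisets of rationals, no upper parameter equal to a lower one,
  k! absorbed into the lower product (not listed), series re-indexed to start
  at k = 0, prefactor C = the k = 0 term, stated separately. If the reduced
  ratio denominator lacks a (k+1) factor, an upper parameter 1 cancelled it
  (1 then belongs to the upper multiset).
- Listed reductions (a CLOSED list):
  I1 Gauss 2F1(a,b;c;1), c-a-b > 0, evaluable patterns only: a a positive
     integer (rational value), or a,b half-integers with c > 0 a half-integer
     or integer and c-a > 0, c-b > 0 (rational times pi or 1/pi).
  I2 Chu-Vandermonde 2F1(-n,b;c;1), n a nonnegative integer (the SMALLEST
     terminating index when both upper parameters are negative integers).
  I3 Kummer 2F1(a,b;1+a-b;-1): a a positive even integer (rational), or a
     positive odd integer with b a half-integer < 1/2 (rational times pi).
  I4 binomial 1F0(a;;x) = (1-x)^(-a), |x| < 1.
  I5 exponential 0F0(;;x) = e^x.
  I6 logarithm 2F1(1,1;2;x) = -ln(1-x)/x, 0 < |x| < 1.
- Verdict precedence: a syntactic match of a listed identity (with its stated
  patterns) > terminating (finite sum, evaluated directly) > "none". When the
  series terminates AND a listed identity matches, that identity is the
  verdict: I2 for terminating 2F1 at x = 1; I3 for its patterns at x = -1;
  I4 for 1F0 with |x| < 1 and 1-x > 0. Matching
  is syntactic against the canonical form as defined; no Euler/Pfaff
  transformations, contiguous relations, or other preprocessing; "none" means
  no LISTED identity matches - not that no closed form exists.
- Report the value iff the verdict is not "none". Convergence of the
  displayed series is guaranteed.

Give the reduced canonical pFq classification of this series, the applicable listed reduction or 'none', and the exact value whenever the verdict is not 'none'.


At argument \frac{1}{2}: a 1F2 with upper {\frac{6}{5}}, lower {-\frac{3}{4}, -\frac{2}{3}}, scaled by C = \frac{1}{10}. Verdict: none - this 1F2 at x = \frac{1}{2} matches no listed pattern, and upper {\frac{6}{5}} holds no stopper.

Structural cue: x = \frac{1}{2} and the lower running product (prefactor 1/10) is a rising factorial.
Adjacent-term ratio: r(k) = \frac{1}{2} * (k+\frac{6}{5}) / [(k-\frac{3}{4}) (k-\frac{2}{3}) (k+1)] - poly over poly, x = \frac{1}{2} from leading terms; C = \frac{1}{10} at k = 0.


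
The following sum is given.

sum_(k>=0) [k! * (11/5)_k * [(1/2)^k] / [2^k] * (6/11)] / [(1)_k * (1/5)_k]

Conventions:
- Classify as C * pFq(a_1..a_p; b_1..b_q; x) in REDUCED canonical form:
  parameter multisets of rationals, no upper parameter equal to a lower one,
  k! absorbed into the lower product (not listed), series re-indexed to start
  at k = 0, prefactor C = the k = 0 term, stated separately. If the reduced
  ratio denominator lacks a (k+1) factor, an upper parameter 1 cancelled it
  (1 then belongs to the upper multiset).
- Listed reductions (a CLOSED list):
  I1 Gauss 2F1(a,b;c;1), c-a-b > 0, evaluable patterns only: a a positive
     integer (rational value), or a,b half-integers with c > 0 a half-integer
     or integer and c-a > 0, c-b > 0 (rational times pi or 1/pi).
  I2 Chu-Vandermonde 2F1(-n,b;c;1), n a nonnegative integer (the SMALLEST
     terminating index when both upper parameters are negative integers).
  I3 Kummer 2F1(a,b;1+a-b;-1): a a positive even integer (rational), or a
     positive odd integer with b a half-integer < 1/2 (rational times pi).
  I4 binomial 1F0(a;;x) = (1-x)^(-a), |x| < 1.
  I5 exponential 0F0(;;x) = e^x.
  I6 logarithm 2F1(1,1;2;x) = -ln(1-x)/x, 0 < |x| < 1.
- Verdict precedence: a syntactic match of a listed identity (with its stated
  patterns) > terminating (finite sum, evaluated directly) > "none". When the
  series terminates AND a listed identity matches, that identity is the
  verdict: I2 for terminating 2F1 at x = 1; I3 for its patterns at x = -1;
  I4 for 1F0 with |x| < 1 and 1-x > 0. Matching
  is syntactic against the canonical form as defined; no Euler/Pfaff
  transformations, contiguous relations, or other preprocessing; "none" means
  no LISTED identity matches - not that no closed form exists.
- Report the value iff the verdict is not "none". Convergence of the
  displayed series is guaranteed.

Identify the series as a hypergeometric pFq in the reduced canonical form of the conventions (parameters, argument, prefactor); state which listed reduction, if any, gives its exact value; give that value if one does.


Canonical form: C = 6/11 times 2F1 with upper {1, 11/5}, lower {1/5}, x = 1/4. Verdict: none - at argument 1/4 the multisets {1, 11/5} ; {1/5} match no listed identity.

Key observation: from the first term 6/11: the two k-th powers (C = 6/11, x = 1/4) combine into one argument.
Term ratio: r(k) = (1/4) * (k+1) (k+11/5) / [(k+1/5) (k+1)] - rational; roots negated = parameters, x = (1/4), C = 6/11.


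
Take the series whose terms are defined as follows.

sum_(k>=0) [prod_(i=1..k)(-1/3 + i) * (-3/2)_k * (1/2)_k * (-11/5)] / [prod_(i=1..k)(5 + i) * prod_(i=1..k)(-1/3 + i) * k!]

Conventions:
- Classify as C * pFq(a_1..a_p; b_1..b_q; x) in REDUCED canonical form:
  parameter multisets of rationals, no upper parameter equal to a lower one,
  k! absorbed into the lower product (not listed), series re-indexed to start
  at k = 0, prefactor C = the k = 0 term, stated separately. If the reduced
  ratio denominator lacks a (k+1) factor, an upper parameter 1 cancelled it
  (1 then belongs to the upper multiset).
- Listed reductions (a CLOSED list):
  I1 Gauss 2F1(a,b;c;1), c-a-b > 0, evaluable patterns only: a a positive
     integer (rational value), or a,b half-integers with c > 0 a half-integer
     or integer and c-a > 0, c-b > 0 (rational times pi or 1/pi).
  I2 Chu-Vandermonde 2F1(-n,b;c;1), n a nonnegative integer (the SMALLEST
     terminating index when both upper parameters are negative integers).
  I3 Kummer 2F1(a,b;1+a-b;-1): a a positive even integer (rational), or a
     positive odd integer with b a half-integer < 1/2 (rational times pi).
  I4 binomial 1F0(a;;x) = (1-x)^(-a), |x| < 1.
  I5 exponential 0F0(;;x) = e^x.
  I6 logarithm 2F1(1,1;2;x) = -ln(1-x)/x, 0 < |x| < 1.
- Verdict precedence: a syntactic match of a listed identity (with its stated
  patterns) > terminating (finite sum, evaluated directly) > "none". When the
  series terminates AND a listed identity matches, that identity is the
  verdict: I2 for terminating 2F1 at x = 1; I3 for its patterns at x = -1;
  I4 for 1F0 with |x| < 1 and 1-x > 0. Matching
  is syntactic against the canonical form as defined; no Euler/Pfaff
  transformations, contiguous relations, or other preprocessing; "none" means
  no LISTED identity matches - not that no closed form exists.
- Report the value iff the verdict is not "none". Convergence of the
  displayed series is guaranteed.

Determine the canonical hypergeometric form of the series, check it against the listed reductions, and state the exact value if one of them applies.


Classification (C = -11/5): 2F1 with upper {-3/2, 1/2}, lower {6}, argument x = 1. Verdict at x = 1: the half-integer Gauss pattern (I1) matches (x = 1; upper {-3/2, 1/2} half-integers, c = 6 in the evaluable pattern). Its exact value is (-524288/85995) / pi.

Key observation: t_0 being -11/5, the parameter 2/3 appears in both the upper and lower lists and cancels.
Consecutive-term ratio: r(k) = 1 * (k-3/2) (k+1/2) / [(k+6) (k+1)] - rational; roots negated = parameters, x = 1, C = -11/5.


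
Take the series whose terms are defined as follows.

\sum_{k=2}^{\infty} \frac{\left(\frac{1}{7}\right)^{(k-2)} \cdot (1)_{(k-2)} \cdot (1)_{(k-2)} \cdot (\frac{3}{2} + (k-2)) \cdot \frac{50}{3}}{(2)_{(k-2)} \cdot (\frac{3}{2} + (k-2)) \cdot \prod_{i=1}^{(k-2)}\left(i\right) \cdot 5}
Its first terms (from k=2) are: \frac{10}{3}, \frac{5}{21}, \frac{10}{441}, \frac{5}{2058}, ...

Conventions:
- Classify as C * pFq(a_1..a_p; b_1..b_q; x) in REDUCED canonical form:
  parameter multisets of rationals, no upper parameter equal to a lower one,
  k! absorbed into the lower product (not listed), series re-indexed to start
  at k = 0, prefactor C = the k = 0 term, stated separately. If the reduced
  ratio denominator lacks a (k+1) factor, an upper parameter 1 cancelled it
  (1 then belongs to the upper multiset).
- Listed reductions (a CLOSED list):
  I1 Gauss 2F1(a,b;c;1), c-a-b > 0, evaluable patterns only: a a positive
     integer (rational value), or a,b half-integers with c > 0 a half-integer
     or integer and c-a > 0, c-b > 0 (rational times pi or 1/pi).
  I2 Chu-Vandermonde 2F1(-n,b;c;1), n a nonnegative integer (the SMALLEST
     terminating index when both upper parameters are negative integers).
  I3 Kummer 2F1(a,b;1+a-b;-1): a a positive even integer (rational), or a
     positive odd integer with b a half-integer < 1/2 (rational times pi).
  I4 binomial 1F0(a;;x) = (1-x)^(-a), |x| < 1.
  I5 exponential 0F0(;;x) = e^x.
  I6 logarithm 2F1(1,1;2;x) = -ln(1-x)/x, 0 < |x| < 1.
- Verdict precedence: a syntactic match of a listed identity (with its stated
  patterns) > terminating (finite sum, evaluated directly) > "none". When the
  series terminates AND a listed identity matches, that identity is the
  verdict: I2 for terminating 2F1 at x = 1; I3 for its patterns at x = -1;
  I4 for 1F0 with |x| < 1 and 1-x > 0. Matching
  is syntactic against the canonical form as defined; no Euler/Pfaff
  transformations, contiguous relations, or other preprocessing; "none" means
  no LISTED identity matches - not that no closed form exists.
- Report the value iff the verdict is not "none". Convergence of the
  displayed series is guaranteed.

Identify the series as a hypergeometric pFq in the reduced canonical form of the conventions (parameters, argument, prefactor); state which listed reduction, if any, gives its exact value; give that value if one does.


Classification (C = \frac{10}{3}): 2F1 with upper {1, 1}, lower {2}, argument x = \frac{1}{7}. Verdict: this is the I6 logarithm reduction (the logarithm: parameters (1,1;2), x = \frac{1}{7}). Sum: \left(-\frac{70}{3}\right) \cdot \ln\left(\frac{6}{7}\right).

The tell: from the first term \frac{10}{3}: the constant factors (C = 10/3) combine into one prefactor.
Consecutive-term ratio: r(k) = \frac{1}{7} * (k+1) (k+1) / [(k+2) (k+1)] - poly over poly, x = \frac{1}{7} from leading terms; C = \frac{10}{3} at k = 0.


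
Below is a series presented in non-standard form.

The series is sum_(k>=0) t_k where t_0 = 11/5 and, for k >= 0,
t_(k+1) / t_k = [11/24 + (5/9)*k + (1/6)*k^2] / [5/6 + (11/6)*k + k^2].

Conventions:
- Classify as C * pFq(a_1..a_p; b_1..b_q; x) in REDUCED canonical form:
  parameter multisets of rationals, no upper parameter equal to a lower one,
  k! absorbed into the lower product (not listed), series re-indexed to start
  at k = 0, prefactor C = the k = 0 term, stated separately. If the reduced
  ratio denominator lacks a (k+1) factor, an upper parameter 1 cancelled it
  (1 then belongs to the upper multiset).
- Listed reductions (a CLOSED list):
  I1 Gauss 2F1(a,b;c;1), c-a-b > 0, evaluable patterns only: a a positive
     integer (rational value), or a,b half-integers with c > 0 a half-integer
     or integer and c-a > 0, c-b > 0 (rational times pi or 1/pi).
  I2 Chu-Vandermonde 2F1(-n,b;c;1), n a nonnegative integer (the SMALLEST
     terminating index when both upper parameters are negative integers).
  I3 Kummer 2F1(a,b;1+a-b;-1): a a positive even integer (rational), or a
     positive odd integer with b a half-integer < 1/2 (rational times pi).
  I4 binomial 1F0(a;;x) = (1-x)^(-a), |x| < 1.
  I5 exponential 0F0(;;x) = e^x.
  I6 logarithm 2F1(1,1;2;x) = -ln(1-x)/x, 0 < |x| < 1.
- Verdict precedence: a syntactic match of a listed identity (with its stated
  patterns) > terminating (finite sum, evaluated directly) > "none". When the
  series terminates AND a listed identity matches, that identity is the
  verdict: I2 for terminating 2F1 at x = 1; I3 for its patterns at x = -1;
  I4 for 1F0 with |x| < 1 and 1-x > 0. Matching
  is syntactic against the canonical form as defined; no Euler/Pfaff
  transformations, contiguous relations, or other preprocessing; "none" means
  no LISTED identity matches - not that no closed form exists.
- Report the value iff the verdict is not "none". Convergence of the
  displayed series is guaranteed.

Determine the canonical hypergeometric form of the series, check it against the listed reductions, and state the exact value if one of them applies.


This is 11/5 * 2F1(3/2, 11/6; 5/6; 1/6) in reduced canonical form. Verdict: none - this 2F1 at x = 1/6 matches no listed pattern, and upper {3/2, 11/6} holds no stopper.

First insight: with t_0 = 11/5, roots of the ratio polynomials (prefactor 11/5) are the negated parameters.
Step ratio: r(k) = (1/6) * (k+3/2) (k+11/6) / [(k+5/6) (k+1)] - rational in k. x = (1/6); t_0 = 11/5; negate the roots.
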